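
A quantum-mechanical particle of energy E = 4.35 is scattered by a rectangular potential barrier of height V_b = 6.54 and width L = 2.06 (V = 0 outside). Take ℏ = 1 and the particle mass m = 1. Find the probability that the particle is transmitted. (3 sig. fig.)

T = 0.000641

E < V_b: inside the barrier ψ ∝ e^{±κx} with κ = √(2m(V_b − E))/ℏ = 2.093.
κL = 4.311, sinh(κL) = 37.26.
The exact tunnelling result is T⁻¹ = 1 + V_b² sinh²(κL) / [4E(V_b − E)] = 1559, so T = 0.000641.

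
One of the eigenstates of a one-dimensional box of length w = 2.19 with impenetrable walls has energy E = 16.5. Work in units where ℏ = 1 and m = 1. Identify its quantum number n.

For an infinite well E_n = n²π²ℏ²/(2mw²), so n = (w/πℏ)√(2mE).
n = (2.19/π) × √(2 × 1 × 16.5) = 4.005 → n = 4.

n = 4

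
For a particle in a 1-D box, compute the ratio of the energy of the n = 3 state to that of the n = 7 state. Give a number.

E_n = n²π²ℏ²/(2mL²) so the ratio is n₂²/n₁² = 9/49 = 0.183673.

0.183673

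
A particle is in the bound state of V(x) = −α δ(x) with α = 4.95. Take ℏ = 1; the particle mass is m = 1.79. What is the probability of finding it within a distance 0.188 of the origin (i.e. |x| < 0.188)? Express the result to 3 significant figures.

The normalised bound state is ψ = √κ e^{−κ|x|} with κ = mα/ℏ² = 8.861.
P(|x| < d) = ∫_{−d}^{d} κ e^{−2κ|x|} dx = 1 − e^{−2κd} = 1 − e^{−3.332} = 0.9643.

P = 0.964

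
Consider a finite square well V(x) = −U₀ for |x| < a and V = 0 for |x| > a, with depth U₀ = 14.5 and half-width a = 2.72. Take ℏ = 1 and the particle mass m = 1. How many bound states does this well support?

N = 10

The dimensionless depth is z₀ = a√(2mU₀)/ℏ = 2.72 × √(29.00) = 14.65.
A new bound state (alternating even/odd) appears each time z₀ passes a multiple of π/2, so N = ⌊2z₀/π⌋ + 1 = ⌊9.325⌋ + 1 = 10.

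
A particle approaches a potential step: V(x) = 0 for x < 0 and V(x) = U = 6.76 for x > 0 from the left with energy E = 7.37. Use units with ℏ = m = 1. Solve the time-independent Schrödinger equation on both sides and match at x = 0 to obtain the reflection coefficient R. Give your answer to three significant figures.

The wavenumbers are k₁ = √(2mE)/ℏ = 3.839 on the left and k₂ = √(2m(E − U))/ℏ = 1.105 on the right.
Continuity of ψ and ψ′ at the step yields the reflection amplitude r = (k₁ − k₂)/(k₁ + k₂) = 0.5532; thus R = |r|² = 0.3060, T = 0.6940.

R = 0.306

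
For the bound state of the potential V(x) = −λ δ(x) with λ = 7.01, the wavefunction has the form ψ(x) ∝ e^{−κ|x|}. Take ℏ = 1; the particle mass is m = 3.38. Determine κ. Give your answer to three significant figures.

κ = 23.7

Integrate −(ℏ²/2m)ψ'' − λδ(x)ψ = Eψ from −ε to +ε: the ψ'' term gives ψ'(0⁺) − ψ'(0⁻) and the δ term gives −(2mλ/ℏ²)ψ(0).
With ψ ∝ e^{−κ|x|} this yields −2κ = −2mλ/ℏ², so κ = mλ/ℏ² = 23.69.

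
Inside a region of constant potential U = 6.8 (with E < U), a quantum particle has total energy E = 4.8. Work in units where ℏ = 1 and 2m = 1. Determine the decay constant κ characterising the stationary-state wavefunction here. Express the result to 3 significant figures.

Since E < U the TISE in this region is ψ'' = κ²ψ with κ = √(2m(U − E))/ℏ.
κ = √(2 × 0.5 × 2) = 1.414.

κ = 1.41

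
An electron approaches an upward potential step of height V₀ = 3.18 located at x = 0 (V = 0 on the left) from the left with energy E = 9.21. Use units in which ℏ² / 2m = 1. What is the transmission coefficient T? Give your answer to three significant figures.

T = 0.989

On each side the TISE gives plane waves with k = √(2m(E − V))/ℏ: k₁ = √(2·½·9.21) = 3.035, k₂ = √(2·½·6.03) = 2.456.
Continuity of ψ and ψ′ at the step yields the reflection amplitude r = (k₁ − k₂)/(k₁ + k₂) = 0.1055; thus R = |r|² = 0.01113, T = 0.9889.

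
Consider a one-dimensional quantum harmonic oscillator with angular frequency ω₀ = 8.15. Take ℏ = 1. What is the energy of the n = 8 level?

The oscillator eigenvalues are E_n = ℏω₀(n + ½), so E_8 = 8.15 × 8.5 = 69.28.

E = 69.3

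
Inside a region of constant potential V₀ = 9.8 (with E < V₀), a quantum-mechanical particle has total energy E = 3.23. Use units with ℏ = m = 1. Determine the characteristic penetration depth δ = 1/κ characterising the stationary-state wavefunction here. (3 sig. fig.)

Since E < V₀ the TISE in this region is ψ'' = κ²ψ with κ = √(2m(V₀ − E))/ℏ.
κ = √(2 × 1 × 6.57) = 3.625. The penetration depth is δ = 1/κ = 0.276.

δ = 0.276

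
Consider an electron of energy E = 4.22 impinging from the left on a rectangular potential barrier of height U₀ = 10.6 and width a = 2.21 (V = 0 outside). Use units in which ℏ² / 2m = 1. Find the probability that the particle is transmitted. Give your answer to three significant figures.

Since E < U₀ the interior solution is evanescent with decay constant κ = √(2m(U₀ − E))/ℏ = 2.526.
κa = 5.582, sinh(κa) = 132.8.
Matching ψ, ψ′ at both faces gives T = [1 + U₀² sinh²(κa) / (4E(U₀ − E))]⁻¹ = 1/18410 = 0.0000543.

T = 0.0000543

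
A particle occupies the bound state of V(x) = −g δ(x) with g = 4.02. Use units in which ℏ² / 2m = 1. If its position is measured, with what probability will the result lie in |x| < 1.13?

P = 0.989

The normalised bound state is ψ = √κ e^{−κ|x|} with κ = mg/ℏ² = 2.010.
P(|x| < d) = ∫_{−d}^{d} κ e^{−2κ|x|} dx = 1 − e^{−2κd} = 1 − e^{−4.543} = 0.9894.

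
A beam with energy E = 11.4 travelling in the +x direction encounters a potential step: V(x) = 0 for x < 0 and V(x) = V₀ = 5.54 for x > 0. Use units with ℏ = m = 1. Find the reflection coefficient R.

The wavenumbers are k₁ = √(2mE)/ℏ = 4.775 on the left and k₂ = √(2m(E − V₀))/ℏ = 3.423 on the right.
Matching ψ and ψ′ at x = 0 gives r = (k₁ − k₂)/(k₁ + k₂), so R = r² = 0.02717 and T = 1 − R = 0.9728.

R = 0.0272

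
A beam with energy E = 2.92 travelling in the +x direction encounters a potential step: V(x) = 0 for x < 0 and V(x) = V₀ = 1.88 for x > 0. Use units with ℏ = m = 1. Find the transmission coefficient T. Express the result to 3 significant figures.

T = 0.936

On each side the TISE gives plane waves with k = √(2m(E − V))/ℏ: k₁ = √(2·1·2.92) = 2.417, k₂ = √(2·1·1.04) = 1.442.
Continuity of ψ and ψ′ at the step yields the reflection amplitude r = (k₁ − k₂)/(k₁ + k₂) = 0.2525; thus R = |r|² = 0.06376, T = 0.9362.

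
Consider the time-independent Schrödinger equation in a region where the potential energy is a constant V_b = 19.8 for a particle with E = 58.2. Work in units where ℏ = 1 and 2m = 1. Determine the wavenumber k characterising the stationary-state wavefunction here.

With E > V_b the solution is oscillatory, ψ ∝ e^{±ikx} with k = √(2m(E − V_b))/ℏ.
k = √(2 × 0.5 × 38.4) = 6.197.

k = 6.20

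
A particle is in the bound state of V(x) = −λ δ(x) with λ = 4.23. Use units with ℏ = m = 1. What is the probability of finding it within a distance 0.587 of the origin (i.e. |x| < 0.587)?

The normalised bound state is ψ = √κ e^{−κ|x|} with κ = mλ/ℏ² = 4.230.
P(|x| < d) = ∫_{−d}^{d} κ e^{−2κ|x|} dx = 1 − e^{−2κd} = 1 − e^{−4.966} = 0.9930.

P = 0.993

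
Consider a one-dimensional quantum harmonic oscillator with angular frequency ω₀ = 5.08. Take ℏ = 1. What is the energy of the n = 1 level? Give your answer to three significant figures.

E = 7.62

Using E_n = (n + ½)ℏω₀: E_1 = 1.5 × 5.08 = 7.620.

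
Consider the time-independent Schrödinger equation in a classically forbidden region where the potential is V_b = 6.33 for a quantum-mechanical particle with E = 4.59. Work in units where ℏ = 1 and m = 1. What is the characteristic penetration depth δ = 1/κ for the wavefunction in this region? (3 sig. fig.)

Since E < V_b the TISE in this region is ψ'' = κ²ψ with κ = √(2m(V_b − E))/ℏ.
κ = √(2 × 1 × 1.74) = 1.865. The penetration depth is δ = 1/κ = 0.536.

δ = 0.536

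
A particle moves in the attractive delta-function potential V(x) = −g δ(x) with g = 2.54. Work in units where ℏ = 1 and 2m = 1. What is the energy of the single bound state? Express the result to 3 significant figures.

E = -1.61

For x ≠ 0 the bound state is ψ ∝ e^{−κ|x|}; integrating the TISE across the delta gives the cusp condition 2κ = 2mg/ℏ², so κ = 1.270.
Then E = −ℏ²κ²/(2m) = −mg²/(2ℏ²) = -1.613.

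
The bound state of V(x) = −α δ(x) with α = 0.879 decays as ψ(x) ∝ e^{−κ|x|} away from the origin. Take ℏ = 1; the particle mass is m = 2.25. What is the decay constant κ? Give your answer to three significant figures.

Integrating the TISE across x = 0 gives the cusp condition ψ'(0⁺) − ψ'(0⁻) = −(2mα/ℏ²)ψ(0).
With ψ ∝ e^{−κ|x|} this yields −2κ = −2mα/ℏ², so κ = mα/ℏ² = 1.978.

κ = 1.98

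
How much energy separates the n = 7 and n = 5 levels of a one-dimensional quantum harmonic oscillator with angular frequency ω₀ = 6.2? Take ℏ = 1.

ΔE = 12.4

E_n = ℏω₀(n + ½), so ΔE = (7 − 5) ℏω₀ = 2 × 6.2 = 12.40.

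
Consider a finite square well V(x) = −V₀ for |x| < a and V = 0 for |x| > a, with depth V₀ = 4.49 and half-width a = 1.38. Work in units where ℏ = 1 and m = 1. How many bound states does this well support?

Define the well-strength parameter z₀ = (a/ℏ)√(2mV₀) = 1.38 × √(2·1·4.49) = 4.135.
A new bound state (alternating even/odd) appears each time z₀ passes a multiple of π/2, so N = ⌊2z₀/π⌋ + 1 = ⌊2.633⌋ + 1 = 3.

N = 3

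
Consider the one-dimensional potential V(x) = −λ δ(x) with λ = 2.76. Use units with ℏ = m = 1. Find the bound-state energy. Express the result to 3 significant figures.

E = -3.81

For x ≠ 0 the bound state is ψ ∝ e^{−κ|x|}; integrating the TISE across the delta gives the cusp condition 2κ = 2mλ/ℏ², so κ = 2.760.
Then E = −ℏ²κ²/(2m) = −mλ²/(2ℏ²) = -3.809.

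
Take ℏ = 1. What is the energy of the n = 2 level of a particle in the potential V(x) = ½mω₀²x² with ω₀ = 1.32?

Using E_n = (n + ½)ℏω₀: E_2 = 2.5 × 1.32 = 3.300.

E = 3.30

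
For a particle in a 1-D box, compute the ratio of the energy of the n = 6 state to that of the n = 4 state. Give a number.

2.25

Since E_n ∝ n², the ratio is (6/4)² = 2.25.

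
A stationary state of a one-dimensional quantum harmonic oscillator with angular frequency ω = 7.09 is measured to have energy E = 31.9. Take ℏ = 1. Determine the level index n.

E_n = ℏω(n + ½) ⇒ n = E/(ℏω) − ½ = 31.9/7.09 − 0.5 = 3.999 → n = 4.

n = 4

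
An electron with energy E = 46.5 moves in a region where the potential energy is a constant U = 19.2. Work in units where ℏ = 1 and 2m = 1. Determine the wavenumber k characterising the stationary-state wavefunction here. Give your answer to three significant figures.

k = 5.22

With E > U the solution is oscillatory, ψ ∝ e^{±ikx} with k = √(2m(E − U))/ℏ.
k = √(2 × 0.5 × 27.3) = 5.225.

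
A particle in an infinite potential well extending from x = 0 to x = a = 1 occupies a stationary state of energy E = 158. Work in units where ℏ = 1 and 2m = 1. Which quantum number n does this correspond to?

For an infinite well E_n = n²π²ℏ²/(2ma²), so n = (a/πℏ)√(2mE).
n = (1/π) × √(2 × 0.5 × 158) = 4.001 → n = 4.

n = 4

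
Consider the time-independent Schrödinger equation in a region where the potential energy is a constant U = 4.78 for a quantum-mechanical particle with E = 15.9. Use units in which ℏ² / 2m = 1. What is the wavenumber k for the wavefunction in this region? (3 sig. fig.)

k = 3.33

With E > U the solution is oscillatory, ψ ∝ e^{±ikx} with k = √(2m(E − U))/ℏ.
k = √(2 × 0.5 × 11.12) = 3.335.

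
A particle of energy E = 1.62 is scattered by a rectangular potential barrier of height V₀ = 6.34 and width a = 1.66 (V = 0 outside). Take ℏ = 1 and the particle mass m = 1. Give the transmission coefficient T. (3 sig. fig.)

T = 0.000113

E < V₀: inside the barrier ψ ∝ e^{±κx} with κ = √(2m(V₀ − E))/ℏ = 3.072.
κa = 5.100, sinh(κa) = 82.03.
The exact tunnelling result is T⁻¹ = 1 + V₀² sinh²(κa) / [4E(V₀ − E)] = 8844, so T = 0.000113.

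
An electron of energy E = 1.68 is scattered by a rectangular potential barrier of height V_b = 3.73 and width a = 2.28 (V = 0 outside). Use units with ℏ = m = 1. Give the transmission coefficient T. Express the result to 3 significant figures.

Since E < V_b the interior solution is evanescent with decay constant κ = √(2m(V_b − E))/ℏ = 2.025.
κa = 4.617, sinh(κa) = 50.57.
Matching ψ, ψ′ at both faces gives T = [1 + V_b² sinh²(κa) / (4E(V_b − E))]⁻¹ = 1/2584 = 0.000387.

T = 0.000387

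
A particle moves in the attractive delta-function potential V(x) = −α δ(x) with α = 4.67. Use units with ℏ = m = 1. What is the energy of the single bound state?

E = -10.9

The bound state is ψ(x) = √κ e^{−κ|x|}. The derivative jump ψ'(0⁺) − ψ'(0⁻) = −(2mα/ℏ²)ψ(0) fixes κ = mα/ℏ² = 4.670.
Then E = −ℏ²κ²/(2m) = −mα²/(2ℏ²) = -10.90.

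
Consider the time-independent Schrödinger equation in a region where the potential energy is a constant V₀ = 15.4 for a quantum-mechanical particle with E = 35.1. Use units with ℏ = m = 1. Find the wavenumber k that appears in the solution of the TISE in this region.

k = 6.28

With E > V₀ the solution is oscillatory, ψ ∝ e^{±ikx} with k = √(2m(E − V₀))/ℏ.
k = √(2 × 1 × 19.7) = 6.277.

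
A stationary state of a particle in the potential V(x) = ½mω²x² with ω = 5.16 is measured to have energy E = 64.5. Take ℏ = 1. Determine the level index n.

E_n = ℏω(n + ½) ⇒ n = E/(ℏω) − ½ = 64.5/5.16 − 0.5 = 12.000 → n = 12.

n = 12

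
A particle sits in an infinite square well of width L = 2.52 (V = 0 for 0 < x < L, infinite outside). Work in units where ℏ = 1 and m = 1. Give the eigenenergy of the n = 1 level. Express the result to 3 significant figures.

Requiring ψ(0) = ψ(L) = 0 quantises k = nπ/L, hence E_n = ℏ²k²/2m = n²π²ℏ²/(2mL²).
E_1 = 1² × π² / (2 × 1 × 2.52²) = 0.7771.

E = 0.777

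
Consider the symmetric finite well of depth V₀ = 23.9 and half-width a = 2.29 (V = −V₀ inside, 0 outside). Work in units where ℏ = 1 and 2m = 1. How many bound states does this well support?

N = 8

Define the well-strength parameter z₀ = (a/ℏ)√(2mV₀) = 2.29 × √(2·0.5·23.9) = 11.20.
The even/odd transcendental equations gain one root per π/2 in z₀, giving N = 1 + ⌊2z₀/π⌋ = 1 + ⌊7.127⌋ = 8.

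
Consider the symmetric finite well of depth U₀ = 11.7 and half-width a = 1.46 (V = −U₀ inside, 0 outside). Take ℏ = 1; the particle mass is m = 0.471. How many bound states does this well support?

N = 4

The dimensionless depth is z₀ = a√(2mU₀)/ℏ = 1.46 × √(11.02) = 4.847.
The even/odd transcendental equations gain one root per π/2 in z₀, giving N = 1 + ⌊2z₀/π⌋ = 1 + ⌊3.086⌋ = 4.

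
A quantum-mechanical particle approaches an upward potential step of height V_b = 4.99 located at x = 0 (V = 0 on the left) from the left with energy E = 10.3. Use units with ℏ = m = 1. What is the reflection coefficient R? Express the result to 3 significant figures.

The wavenumbers are k₁ = √(2mE)/ℏ = 4.539 on the left and k₂ = √(2m(E − V_b))/ℏ = 3.259 on the right.
Matching ψ and ψ′ at x = 0 gives r = (k₁ − k₂)/(k₁ + k₂), so R = r² = 0.02694 and T = 1 − R = 0.9731.

R = 0.0269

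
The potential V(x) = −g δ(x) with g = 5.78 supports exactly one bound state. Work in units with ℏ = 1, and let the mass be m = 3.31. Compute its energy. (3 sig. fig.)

E = -55.3

The bound state is ψ(x) = √κ e^{−κ|x|}. The derivative jump ψ'(0⁺) − ψ'(0⁻) = −(2mg/ℏ²)ψ(0) fixes κ = mg/ℏ² = 19.13.
Then E = −ℏ²κ²/(2m) = −mg²/(2ℏ²) = -55.29.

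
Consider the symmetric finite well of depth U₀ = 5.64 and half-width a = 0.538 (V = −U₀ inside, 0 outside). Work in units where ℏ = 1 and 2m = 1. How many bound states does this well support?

N = 1

The dimensionless depth is z₀ = a√(2mU₀)/ℏ = 0.538 × √(5.640) = 1.278.
The even/odd transcendental equations gain one root per π/2 in z₀, giving N = 1 + ⌊2z₀/π⌋ = 1 + ⌊0.8134⌋ = 1.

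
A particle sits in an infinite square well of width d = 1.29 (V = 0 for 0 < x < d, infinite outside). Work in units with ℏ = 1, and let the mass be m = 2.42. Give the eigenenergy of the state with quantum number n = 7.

E = 60.0

The infinite-well eigenfunctions ψ_n = √(2/d) sin(nπx/d) vanish at both walls, giving E_n = n²π²ℏ²/(2md²).
E_7 = 7² × π² / (2 × 2.42 × 1.29²) = 60.04.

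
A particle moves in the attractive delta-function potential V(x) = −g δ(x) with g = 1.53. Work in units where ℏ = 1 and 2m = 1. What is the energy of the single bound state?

E = -0.585

For x ≠ 0 the bound state is ψ ∝ e^{−κ|x|}; integrating the TISE across the delta gives the cusp condition 2κ = 2mg/ℏ², so κ = 0.7650.
Then E = −ℏ²κ²/(2m) = −mg²/(2ℏ²) = -0.5852.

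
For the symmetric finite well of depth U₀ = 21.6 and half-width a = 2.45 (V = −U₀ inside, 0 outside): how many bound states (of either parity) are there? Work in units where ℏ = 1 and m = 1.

Define the well-strength parameter z₀ = (a/ℏ)√(2mU₀) = 2.45 × √(2·1·21.6) = 16.10.
A new bound state (alternating even/odd) appears each time z₀ passes a multiple of π/2, so N = ⌊2z₀/π⌋ + 1 = ⌊10.25⌋ + 1 = 11.

N = 11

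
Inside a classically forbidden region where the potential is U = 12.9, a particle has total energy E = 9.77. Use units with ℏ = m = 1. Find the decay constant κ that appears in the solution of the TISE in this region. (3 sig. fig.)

κ = 2.50

Since E < U the TISE in this region is ψ'' = κ²ψ with κ = √(2m(U − E))/ℏ.
κ = √(2 × 1 × 3.13) = 2.502.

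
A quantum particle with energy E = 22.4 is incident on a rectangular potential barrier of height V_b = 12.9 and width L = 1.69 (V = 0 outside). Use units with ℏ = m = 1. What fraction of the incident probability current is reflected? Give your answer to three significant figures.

R = 0.132

Above the barrier the interior wavenumber is k₂ = √(2m(E − V_b))/ℏ = 4.359, giving phase k₂L = 7.367.
T = [1 + V_b² sin²(k₂L) / (4E(E − V_b))]⁻¹ = 1/1.153 = 0.868.
R = 1 − T = 0.132.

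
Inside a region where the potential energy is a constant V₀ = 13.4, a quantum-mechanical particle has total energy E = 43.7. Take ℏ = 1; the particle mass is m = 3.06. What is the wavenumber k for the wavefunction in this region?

k = 13.6

With E > V₀ the solution is oscillatory, ψ ∝ e^{±ikx} with k = √(2m(E − V₀))/ℏ.
k = √(2 × 3.06 × 30.3) = 13.62.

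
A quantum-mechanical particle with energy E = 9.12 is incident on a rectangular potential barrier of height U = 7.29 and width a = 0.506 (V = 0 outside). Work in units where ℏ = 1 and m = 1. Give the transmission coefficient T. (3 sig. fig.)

Above the barrier the interior wavenumber is k₂ = √(2m(E − U))/ℏ = 1.913, giving phase k₂a = 0.9680.
T = [1 + U² sin²(k₂a) / (4E(E − U))]⁻¹ = 1/1.540 = 0.649.

T = 0.649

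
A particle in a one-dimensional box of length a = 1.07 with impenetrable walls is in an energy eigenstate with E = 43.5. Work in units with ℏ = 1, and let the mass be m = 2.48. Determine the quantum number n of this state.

n = 5

For an infinite well E_n = n²π²ℏ²/(2ma²), so n = (a/πℏ)√(2mE).
n = (1.07/π) × √(2 × 2.48 × 43.5) = 5.003 → n = 5.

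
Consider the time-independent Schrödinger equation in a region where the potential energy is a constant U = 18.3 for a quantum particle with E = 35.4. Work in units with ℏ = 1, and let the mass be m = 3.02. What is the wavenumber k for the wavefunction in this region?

With E > U the solution is oscillatory, ψ ∝ e^{±ikx} with k = √(2m(E − U))/ℏ.
k = √(2 × 3.02 × 17.1) = 10.16.

k = 10.2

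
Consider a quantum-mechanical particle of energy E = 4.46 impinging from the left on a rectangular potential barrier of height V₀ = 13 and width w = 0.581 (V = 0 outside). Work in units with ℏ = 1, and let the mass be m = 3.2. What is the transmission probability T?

Since E < V₀ the interior solution is evanescent with decay constant κ = √(2m(V₀ − E))/ℏ = 7.393.
κw = 4.295, sinh(κw) = 36.67.
Matching ψ, ψ′ at both faces gives T = [1 + V₀² sinh²(κw) / (4E(V₀ − E))]⁻¹ = 1/1493 = 0.000670.

T = 0.000670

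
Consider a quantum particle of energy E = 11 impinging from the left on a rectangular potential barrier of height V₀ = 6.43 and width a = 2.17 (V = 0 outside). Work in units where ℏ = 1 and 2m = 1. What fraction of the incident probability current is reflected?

E > V₀: inside the barrier k₂ = √(2m(E − V₀))/ℏ = 2.138, k₂a = 4.639.
Matching at both interfaces gives T⁻¹ = 1 + V₀² sin²(k₂a) / [4E(E − V₀)] = 1.205, hence T = 0.830.
R = 1 − T = 0.170.

R = 0.170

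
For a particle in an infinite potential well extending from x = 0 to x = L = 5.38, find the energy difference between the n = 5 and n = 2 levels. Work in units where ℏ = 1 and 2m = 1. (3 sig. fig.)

E_n = n²π²ℏ²/(2mL²), so ΔE = (5² − 2²) π²ℏ²/(2mL²).
ΔE = 21 × π² / (2 × 0.5 × 5.38²) = 7.161.

ΔE = 7.16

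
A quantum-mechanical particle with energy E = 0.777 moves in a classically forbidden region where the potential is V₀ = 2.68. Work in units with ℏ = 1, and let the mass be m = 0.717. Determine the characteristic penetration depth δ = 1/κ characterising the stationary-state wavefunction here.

δ = 0.605

Since E < V₀ the TISE in this region is ψ'' = κ²ψ with κ = √(2m(V₀ − E))/ℏ.
κ = √(2 × 0.717 × 1.903) = 1.652. The penetration depth is δ = 1/κ = 0.605.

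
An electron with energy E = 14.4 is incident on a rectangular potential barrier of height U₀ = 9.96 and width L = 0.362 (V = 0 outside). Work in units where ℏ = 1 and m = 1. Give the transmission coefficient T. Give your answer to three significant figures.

E > U₀: inside the barrier k₂ = √(2m(E − U₀))/ℏ = 2.980, k₂L = 1.079.
T = [1 + U₀² sin²(k₂L) / (4E(E − U₀))]⁻¹ = 1/1.301 = 0.768.

T = 0.768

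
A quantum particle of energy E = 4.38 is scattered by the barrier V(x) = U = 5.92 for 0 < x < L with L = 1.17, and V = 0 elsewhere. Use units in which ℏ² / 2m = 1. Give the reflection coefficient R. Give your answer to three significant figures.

R = 0.841

Since E < U the interior solution is evanescent with decay constant κ = √(2m(U − E))/ℏ = 1.241.
κL = 1.452, sinh(κL) = 2.019.
The exact tunnelling result is T⁻¹ = 1 + U² sinh²(κL) / [4E(U − E)] = 6.293, so T = 0.159.
R = 1 − T = 0.841.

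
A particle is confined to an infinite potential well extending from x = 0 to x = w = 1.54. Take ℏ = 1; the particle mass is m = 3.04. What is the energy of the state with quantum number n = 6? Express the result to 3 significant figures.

Requiring ψ(0) = ψ(w) = 0 quantises k = nπ/w, hence E_n = ℏ²k²/2m = n²π²ℏ²/(2mw²).
E_6 = 6² × π² / (2 × 3.04 × 1.54²) = 24.64.

E = 24.6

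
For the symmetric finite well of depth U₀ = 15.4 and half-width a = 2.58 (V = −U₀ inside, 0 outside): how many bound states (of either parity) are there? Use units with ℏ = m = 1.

N = 10

Define the well-strength parameter z₀ = (a/ℏ)√(2mU₀) = 2.58 × √(2·1·15.4) = 14.32.
The even/odd transcendental equations gain one root per π/2 in z₀, giving N = 1 + ⌊2z₀/π⌋ = 1 + ⌊9.115⌋ = 10.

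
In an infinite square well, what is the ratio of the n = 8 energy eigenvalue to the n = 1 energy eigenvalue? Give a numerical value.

64

E_n = n²π²ℏ²/(2mL²) so the ratio is n₂²/n₁² = 64/1 = 64.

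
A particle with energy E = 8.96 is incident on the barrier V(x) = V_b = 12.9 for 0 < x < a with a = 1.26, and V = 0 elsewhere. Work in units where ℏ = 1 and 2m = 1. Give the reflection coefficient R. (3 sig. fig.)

E < V_b: inside the barrier ψ ∝ e^{±κx} with κ = √(2m(V_b − E))/ℏ = 1.985.
κa = 2.501, sinh(κa) = 6.057.
Matching ψ, ψ′ at both faces gives T = [1 + V_b² sinh²(κa) / (4E(V_b − E))]⁻¹ = 1/44.23 = 0.0226.
R = 1 − T = 0.977.

R = 0.977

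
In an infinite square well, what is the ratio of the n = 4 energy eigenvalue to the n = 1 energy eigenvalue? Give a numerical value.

16

Since E_n ∝ n², the ratio is (4/1)² = 16.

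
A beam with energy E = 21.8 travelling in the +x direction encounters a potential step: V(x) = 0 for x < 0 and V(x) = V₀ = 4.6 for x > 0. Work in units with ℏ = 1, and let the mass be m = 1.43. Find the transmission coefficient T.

On each side the TISE gives plane waves with k = √(2m(E − V))/ℏ: k₁ = √(2·1.43·21.8) = 7.896, k₂ = √(2·1.43·17.2) = 7.014.
Matching ψ and ψ′ at x = 0 gives r = (k₁ − k₂)/(k₁ + k₂), so R = r² = 0.003502 and T = 1 − R = 0.9965.

T = 0.996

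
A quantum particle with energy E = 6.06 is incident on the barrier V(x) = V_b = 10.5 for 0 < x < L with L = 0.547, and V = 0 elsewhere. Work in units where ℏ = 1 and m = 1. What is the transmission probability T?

T = 0.139

E < V_b: inside the barrier ψ ∝ e^{±κx} with κ = √(2m(V_b − E))/ℏ = 2.980.
κL = 1.630, sinh(κL) = 2.454.
Matching ψ, ψ′ at both faces gives T = [1 + V_b² sinh²(κL) / (4E(V_b − E))]⁻¹ = 1/7.169 = 0.139.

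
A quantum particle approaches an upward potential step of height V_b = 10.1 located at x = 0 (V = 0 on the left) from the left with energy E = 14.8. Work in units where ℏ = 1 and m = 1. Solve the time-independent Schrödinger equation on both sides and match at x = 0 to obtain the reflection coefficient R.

R = 0.0779

The wavenumbers are k₁ = √(2mE)/ℏ = 5.441 on the left and k₂ = √(2m(E − V_b))/ℏ = 3.066 on the right.
Matching ψ and ψ′ at x = 0 gives r = (k₁ − k₂)/(k₁ + k₂), so R = r² = 0.07793 and T = 1 − R = 0.9221.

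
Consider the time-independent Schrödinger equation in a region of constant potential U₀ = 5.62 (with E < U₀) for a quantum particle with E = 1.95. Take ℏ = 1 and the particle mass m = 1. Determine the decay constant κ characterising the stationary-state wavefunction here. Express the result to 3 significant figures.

κ = 2.71

Since E < U₀ the TISE in this region is ψ'' = κ²ψ with κ = √(2m(U₀ − E))/ℏ.
κ = √(2 × 1 × 3.67) = 2.709.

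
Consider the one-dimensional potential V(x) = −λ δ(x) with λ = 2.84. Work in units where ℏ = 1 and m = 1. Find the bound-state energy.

For x ≠ 0 the bound state is ψ ∝ e^{−κ|x|}; integrating the TISE across the delta gives the cusp condition 2κ = 2mλ/ℏ², so κ = 2.840.
Then E = −ℏ²κ²/(2m) = −mλ²/(2ℏ²) = -4.033.

E = -4.03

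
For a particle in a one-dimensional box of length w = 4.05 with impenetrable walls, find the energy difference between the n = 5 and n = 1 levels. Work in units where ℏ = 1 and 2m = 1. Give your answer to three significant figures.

E_n = n²π²ℏ²/(2mw²), so ΔE = (5² − 1²) π²ℏ²/(2mw²).
ΔE = 24 × π² / (2 × 0.5 × 4.05²) = 14.44.

ΔE = 14.4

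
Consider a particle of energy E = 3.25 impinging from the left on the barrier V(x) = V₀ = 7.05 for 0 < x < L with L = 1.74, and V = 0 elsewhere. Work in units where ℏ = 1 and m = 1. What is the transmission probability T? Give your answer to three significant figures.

T = 0.000271

Since E < V₀ the interior solution is evanescent with decay constant κ = √(2m(V₀ − E))/ℏ = 2.757.
κL = 4.797, sinh(κL) = 60.56.
Matching ψ, ψ′ at both faces gives T = [1 + V₀² sinh²(κL) / (4E(V₀ − E))]⁻¹ = 1/3691 = 0.000271.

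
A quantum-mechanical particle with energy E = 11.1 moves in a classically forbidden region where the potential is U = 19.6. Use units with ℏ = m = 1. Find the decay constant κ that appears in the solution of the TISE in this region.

Since E < U the TISE in this region is ψ'' = κ²ψ with κ = √(2m(U − E))/ℏ.
κ = √(2 × 1 × 8.5) = 4.123.

κ = 4.12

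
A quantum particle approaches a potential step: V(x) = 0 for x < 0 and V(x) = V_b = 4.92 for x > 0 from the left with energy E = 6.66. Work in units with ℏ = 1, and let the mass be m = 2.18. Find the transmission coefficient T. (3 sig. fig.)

The wavenumbers are k₁ = √(2mE)/ℏ = 5.389 on the left and k₂ = √(2m(E − V_b))/ℏ = 2.754 on the right.
Matching ψ and ψ′ at x = 0 gives r = (k₁ − k₂)/(k₁ + k₂), so R = r² = 0.1047 and T = 1 − R = 0.8953.

T = 0.895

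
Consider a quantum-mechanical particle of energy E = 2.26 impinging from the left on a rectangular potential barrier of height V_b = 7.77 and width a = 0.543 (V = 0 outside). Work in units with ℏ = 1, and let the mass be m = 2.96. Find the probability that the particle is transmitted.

Since E < V_b the interior solution is evanescent with decay constant κ = √(2m(V_b − E))/ℏ = 5.711.
κa = 3.101, sinh(κa) = 11.09.
The exact tunnelling result is T⁻¹ = 1 + V_b² sinh²(κa) / [4E(V_b − E)] = 150.1, so T = 0.00666.

T = 0.00666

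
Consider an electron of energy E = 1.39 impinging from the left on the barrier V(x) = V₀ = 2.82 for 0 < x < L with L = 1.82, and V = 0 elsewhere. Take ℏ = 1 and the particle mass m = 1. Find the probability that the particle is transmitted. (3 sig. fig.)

E < V₀: inside the barrier ψ ∝ e^{±κx} with κ = √(2m(V₀ − E))/ℏ = 1.691.
κL = 3.078, sinh(κL) = 10.83.
Matching ψ, ψ′ at both faces gives T = [1 + V₀² sinh²(κL) / (4E(V₀ − E))]⁻¹ = 1/118.4 = 0.00845.

T = 0.00845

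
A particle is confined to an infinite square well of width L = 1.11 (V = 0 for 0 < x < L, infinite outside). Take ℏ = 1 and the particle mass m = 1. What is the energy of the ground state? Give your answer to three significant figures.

The infinite-well eigenfunctions ψ_n = √(2/L) sin(nπx/L) vanish at both walls, giving E_n = n²π²ℏ²/(2mL²).
E_1 = 1² × π² / (2 × 1 × 1.11²) = 4.005.

E = 4.01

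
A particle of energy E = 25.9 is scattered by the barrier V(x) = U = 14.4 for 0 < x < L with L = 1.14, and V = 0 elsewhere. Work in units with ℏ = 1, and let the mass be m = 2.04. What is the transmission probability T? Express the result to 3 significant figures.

T = 0.852

E > U: inside the barrier k₂ = √(2m(E − U))/ℏ = 6.850, k₂L = 7.809.
Matching at both interfaces gives T⁻¹ = 1 + U² sin²(k₂L) / [4E(E − U)] = 1.174, hence T = 0.852.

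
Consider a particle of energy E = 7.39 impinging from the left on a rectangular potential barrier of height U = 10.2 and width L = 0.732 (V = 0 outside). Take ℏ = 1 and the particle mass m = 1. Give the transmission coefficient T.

Since E < U the interior solution is evanescent with decay constant κ = √(2m(U − E))/ℏ = 2.371.
κL = 1.735, sinh(κL) = 2.747.
Matching ψ, ψ′ at both faces gives T = [1 + U² sinh²(κL) / (4E(U − E))]⁻¹ = 1/10.45 = 0.0957.

T = 0.0957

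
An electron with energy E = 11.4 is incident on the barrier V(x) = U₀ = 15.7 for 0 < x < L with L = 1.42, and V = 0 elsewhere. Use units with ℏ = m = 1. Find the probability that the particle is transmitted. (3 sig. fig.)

E < U₀: inside the barrier ψ ∝ e^{±κx} with κ = √(2m(U₀ − E))/ℏ = 2.933.
κL = 4.164, sinh(κL) = 32.16.
The exact tunnelling result is T⁻¹ = 1 + U₀² sinh²(κL) / [4E(U₀ − E)] = 1302, so T = 0.000768.

T = 0.000768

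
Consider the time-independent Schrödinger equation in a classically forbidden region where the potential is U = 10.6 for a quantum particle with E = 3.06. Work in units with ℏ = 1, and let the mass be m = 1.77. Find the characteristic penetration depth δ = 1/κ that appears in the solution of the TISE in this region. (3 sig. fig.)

δ = 0.194

Since E < U the TISE in this region is ψ'' = κ²ψ with κ = √(2m(U − E))/ℏ.
κ = √(2 × 1.77 × 7.54) = 5.166. The penetration depth is δ = 1/κ = 0.194.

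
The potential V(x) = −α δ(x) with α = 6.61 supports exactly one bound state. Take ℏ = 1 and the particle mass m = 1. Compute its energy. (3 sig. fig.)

The bound state is ψ(x) = √κ e^{−κ|x|}. The derivative jump ψ'(0⁺) − ψ'(0⁻) = −(2mα/ℏ²)ψ(0) fixes κ = mα/ℏ² = 6.610.
Then E = −ℏ²κ²/(2m) = −mα²/(2ℏ²) = -21.85.

E = -21.8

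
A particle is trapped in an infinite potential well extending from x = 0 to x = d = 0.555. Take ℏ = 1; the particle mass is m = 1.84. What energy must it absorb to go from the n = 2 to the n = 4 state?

ΔE = 104

E_n = n²π²ℏ²/(2md²), so ΔE = (4² − 2²) π²ℏ²/(2md²).
ΔE = 12 × π² / (2 × 1.84 × 0.555²) = 104.5.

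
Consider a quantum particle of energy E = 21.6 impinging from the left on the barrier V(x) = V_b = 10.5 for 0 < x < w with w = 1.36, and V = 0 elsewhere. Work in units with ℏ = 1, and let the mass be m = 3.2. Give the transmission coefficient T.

E > V_b: inside the barrier k₂ = √(2m(E − V_b))/ℏ = 8.429, k₂w = 11.46.
Matching at both interfaces gives T⁻¹ = 1 + V_b² sin²(k₂w) / [4E(E − V_b)] = 1.092, hence T = 0.916.

T = 0.916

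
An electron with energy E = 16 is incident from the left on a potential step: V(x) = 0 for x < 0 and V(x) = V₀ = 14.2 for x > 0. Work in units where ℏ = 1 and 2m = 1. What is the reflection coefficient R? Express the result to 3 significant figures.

R = 0.248

The wavenumbers are k₁ = √(2mE)/ℏ = 4.000 on the left and k₂ = √(2m(E − V₀))/ℏ = 1.342 on the right.
Matching ψ and ψ′ at x = 0 gives r = (k₁ − k₂)/(k₁ + k₂), so R = r² = 0.2477 and T = 1 − R = 0.7523.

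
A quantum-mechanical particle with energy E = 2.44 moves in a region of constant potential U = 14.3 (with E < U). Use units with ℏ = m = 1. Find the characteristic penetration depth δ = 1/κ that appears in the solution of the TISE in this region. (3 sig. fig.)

Since E < U the TISE in this region is ψ'' = κ²ψ with κ = √(2m(U − E))/ℏ.
κ = √(2 × 1 × 11.86) = 4.870. The penetration depth is δ = 1/κ = 0.205.

δ = 0.205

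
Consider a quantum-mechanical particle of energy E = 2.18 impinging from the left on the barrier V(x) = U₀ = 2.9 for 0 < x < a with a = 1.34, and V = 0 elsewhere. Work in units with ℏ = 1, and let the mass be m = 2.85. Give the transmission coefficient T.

T = 0.0130

Since E < U₀ the interior solution is evanescent with decay constant κ = √(2m(U₀ − E))/ℏ = 2.026.
κa = 2.715, sinh(κa) = 7.516.
The exact tunnelling result is T⁻¹ = 1 + U₀² sinh²(κa) / [4E(U₀ − E)] = 76.68, so T = 0.0130.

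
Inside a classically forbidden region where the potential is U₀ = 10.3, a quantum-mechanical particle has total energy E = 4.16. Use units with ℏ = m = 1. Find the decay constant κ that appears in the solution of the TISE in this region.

κ = 3.50

Since E < U₀ the TISE in this region is ψ'' = κ²ψ with κ = √(2m(U₀ − E))/ℏ.
κ = √(2 × 1 × 6.14) = 3.504.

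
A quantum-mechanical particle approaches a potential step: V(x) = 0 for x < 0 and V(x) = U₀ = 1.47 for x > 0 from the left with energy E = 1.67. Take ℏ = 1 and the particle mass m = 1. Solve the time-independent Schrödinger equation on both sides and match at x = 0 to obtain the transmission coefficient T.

T = 0.764

On each side the TISE gives plane waves with k = √(2m(E − V))/ℏ: k₁ = √(2·1·1.67) = 1.828, k₂ = √(2·1·0.2) = 0.6325.
Continuity of ψ and ψ′ at the step yields the reflection amplitude r = (k₁ − k₂)/(k₁ + k₂) = 0.4858; thus R = |r|² = 0.2360, T = 0.7640.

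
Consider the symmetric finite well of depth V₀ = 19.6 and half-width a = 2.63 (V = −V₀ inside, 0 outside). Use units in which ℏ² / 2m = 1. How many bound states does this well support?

The dimensionless depth is z₀ = a√(2mV₀)/ℏ = 2.63 × √(19.60) = 11.64.
A new bound state (alternating even/odd) appears each time z₀ passes a multiple of π/2, so N = ⌊2z₀/π⌋ + 1 = ⌊7.412⌋ + 1 = 8.

N = 8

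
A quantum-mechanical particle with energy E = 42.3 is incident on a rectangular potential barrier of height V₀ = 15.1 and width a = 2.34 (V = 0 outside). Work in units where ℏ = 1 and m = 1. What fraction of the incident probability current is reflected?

R = 0.0472

Above the barrier the interior wavenumber is k₂ = √(2m(E − V₀))/ℏ = 7.376, giving phase k₂a = 17.26.
Matching at both interfaces gives T⁻¹ = 1 + V₀² sin²(k₂a) / [4E(E − V₀)] = 1.050, hence T = 0.953.
R = 1 − T = 0.0472.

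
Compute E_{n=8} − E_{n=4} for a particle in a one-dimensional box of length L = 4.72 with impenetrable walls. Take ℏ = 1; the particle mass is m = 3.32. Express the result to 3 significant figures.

E_n = n²π²ℏ²/(2mL²), so ΔE = (8² − 4²) π²ℏ²/(2mL²).
ΔE = 48 × π² / (2 × 3.32 × 4.72²) = 3.202.

ΔE = 3.20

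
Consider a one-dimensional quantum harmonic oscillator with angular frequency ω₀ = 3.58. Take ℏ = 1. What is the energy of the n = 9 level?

The oscillator eigenvalues are E_n = ℏω₀(n + ½), so E_9 = 3.58 × 9.5 = 34.01.

E = 34.0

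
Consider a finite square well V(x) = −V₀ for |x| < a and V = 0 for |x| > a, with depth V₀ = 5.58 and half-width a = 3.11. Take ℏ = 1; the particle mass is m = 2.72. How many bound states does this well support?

Define the well-strength parameter z₀ = (a/ℏ)√(2mV₀) = 3.11 × √(2·2.72·5.58) = 17.13.
A new bound state (alternating even/odd) appears each time z₀ passes a multiple of π/2, so N = ⌊2z₀/π⌋ + 1 = ⌊10.91⌋ + 1 = 11.

N = 11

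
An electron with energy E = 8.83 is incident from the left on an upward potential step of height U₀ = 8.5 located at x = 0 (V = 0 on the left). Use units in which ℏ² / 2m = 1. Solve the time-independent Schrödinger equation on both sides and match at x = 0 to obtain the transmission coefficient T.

The wavenumbers are k₁ = √(2mE)/ℏ = 2.972 on the left and k₂ = √(2m(E − U₀))/ℏ = 0.5745 on the right.
Continuity of ψ and ψ′ at the step yields the reflection amplitude r = (k₁ − k₂)/(k₁ + k₂) = 0.6760; thus R = |r|² = 0.4570, T = 0.5430.

T = 0.543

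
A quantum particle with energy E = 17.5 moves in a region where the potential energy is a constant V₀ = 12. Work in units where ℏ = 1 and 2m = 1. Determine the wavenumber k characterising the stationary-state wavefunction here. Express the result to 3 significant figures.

k = 2.35

With E > V₀ the solution is oscillatory, ψ ∝ e^{±ikx} with k = √(2m(E − V₀))/ℏ.
k = √(2 × 0.5 × 5.5) = 2.345.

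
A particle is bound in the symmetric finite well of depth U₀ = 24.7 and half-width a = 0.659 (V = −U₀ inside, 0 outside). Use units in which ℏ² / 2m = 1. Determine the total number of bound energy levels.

The dimensionless depth is z₀ = a√(2mU₀)/ℏ = 0.659 × √(24.70) = 3.275.
The even/odd transcendental equations gain one root per π/2 in z₀, giving N = 1 + ⌊2z₀/π⌋ = 1 + ⌊2.085⌋ = 3.

N = 3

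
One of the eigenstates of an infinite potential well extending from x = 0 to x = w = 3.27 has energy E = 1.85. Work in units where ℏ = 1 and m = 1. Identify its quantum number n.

n = 2

For an infinite well E_n = n²π²ℏ²/(2mw²), so n = (w/πℏ)√(2mE).
n = (3.27/π) × √(2 × 1 × 1.85) = 2.002 → n = 2.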